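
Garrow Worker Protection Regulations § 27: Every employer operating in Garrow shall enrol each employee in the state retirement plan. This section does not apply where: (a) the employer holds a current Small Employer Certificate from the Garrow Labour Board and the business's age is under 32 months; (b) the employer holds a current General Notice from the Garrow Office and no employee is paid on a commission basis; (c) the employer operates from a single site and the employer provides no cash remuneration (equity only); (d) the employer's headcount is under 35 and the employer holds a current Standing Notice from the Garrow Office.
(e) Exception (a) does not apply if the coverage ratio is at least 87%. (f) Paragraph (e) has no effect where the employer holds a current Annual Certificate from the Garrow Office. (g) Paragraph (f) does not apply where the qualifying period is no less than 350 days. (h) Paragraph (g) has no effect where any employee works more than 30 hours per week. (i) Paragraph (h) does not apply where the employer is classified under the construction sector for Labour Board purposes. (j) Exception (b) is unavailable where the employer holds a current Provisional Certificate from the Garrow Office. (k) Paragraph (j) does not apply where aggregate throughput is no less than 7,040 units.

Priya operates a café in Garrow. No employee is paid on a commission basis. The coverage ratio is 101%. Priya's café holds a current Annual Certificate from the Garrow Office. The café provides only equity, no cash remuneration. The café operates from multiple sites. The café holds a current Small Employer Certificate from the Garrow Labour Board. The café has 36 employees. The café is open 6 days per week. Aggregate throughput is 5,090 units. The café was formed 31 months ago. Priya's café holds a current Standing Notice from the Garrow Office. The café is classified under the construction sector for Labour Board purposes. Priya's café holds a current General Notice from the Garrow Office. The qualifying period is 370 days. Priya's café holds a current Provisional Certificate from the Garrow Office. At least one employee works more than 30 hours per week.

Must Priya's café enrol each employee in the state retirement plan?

All of (a)'s requirements are met (a current Small Employer Certificate is held; the business's age is 31 months, under the 32 months limit). However, paragraphs (e)–(i) must be considered: (e) operates against (a): the coverage ratio is 101%, meeting the 87% threshold. (f) operates (a current Annual Certificate is held), but is itself disapplied by (g): (g) operates against (f): the qualifying period is 370 days, meeting the 350 days threshold. (h) would limit (g) — at least one employee exceeds 30 hours/week — but (i) sets (h) aside: (i) is engaged — the café is classified under the construction sector. (a) is therefore removed.
Exception (b) is satisfied on its face — a current General Notice is held; no employee is paid on commission. Turning to paragraphs (j)–(k): (j) operates against (b): a current Provisional Certificate is held. (k) is not triggered (aggregate throughput is 5,090 units, short of 7,040 units), so (j) stands. Exception (b) does not apply.
Exception (c) fails — the employer operates from multiple sites.
Exception (d) requires that the employer's headcount is under 35; but the employer's headcount is 36, not under 35, so (d) is unavailable.
No exception is made out. Priya's café falls within the general rule.

Yes — Priya's café must enrol each employee in the state retirement plan.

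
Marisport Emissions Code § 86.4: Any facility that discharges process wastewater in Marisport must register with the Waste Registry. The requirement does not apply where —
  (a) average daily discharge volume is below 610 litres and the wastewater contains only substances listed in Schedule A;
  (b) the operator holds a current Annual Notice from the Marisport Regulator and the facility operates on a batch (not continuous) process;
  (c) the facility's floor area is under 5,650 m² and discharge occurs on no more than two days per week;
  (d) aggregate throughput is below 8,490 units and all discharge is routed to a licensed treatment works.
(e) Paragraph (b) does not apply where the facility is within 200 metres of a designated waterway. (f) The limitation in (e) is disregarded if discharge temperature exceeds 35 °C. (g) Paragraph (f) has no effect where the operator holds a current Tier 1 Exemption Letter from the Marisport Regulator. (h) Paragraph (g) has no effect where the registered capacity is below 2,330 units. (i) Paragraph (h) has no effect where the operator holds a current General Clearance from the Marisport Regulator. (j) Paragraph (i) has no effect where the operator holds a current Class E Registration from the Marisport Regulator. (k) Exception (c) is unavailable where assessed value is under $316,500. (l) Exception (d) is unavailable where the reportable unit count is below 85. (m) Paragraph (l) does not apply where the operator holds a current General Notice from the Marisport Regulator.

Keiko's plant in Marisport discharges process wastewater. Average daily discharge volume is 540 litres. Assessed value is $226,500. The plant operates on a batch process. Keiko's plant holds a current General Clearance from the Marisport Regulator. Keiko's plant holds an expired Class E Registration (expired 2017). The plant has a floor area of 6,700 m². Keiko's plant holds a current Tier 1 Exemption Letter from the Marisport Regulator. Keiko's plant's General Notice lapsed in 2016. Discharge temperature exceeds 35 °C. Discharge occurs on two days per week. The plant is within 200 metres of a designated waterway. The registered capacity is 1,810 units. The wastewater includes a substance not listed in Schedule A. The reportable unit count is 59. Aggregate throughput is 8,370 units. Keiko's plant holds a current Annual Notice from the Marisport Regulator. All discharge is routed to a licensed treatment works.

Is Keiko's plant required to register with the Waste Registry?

Yes — Keiko's plant must register with the Waste Registry.

Exception (a) requires that the wastewater contains only substances listed in Schedule A; but the wastewater includes a non-Schedule-A substance, so (a) is unavailable.
All of (b)'s requirements are met (a current Annual Notice is held; the facility operates on a batch process). But applying paragraphs (e)–(j): (e) is engaged — the plant is within 200 m of a designated waterway. (f) would limit (e) — discharge temperature exceeds 35 °C — but (g) sets (f) aside: (g) operates against (f): a current Tier 1 Exemption Letter is held. (h) would limit (g) — the registered capacity is 1,810 units, below the 2,330 units limit — but (i) sets (h) aside: (i) operates against (h): a current General Clearance is held. (j), which would lift (i), is not triggered — no current Class E Registration is held. Exception (b) does not apply.
Exception (c) requires that the facility's floor area is under 5,650 m²; but the facility's floor area is 6,700 m², not under 5,650 m², so (c) is unavailable.
All of (d)'s requirements are met (aggregate throughput is 8,370 units, below the 8,490 units limit; discharge is routed to a licensed treatment works). But: (l) operates against (d): the reportable unit count is 59, below the 85 limit. (m) is inapplicable (the General Notice is not current), so (l) stands. (d) is therefore removed.
None of the exceptions is available; § 86.4 applies in full.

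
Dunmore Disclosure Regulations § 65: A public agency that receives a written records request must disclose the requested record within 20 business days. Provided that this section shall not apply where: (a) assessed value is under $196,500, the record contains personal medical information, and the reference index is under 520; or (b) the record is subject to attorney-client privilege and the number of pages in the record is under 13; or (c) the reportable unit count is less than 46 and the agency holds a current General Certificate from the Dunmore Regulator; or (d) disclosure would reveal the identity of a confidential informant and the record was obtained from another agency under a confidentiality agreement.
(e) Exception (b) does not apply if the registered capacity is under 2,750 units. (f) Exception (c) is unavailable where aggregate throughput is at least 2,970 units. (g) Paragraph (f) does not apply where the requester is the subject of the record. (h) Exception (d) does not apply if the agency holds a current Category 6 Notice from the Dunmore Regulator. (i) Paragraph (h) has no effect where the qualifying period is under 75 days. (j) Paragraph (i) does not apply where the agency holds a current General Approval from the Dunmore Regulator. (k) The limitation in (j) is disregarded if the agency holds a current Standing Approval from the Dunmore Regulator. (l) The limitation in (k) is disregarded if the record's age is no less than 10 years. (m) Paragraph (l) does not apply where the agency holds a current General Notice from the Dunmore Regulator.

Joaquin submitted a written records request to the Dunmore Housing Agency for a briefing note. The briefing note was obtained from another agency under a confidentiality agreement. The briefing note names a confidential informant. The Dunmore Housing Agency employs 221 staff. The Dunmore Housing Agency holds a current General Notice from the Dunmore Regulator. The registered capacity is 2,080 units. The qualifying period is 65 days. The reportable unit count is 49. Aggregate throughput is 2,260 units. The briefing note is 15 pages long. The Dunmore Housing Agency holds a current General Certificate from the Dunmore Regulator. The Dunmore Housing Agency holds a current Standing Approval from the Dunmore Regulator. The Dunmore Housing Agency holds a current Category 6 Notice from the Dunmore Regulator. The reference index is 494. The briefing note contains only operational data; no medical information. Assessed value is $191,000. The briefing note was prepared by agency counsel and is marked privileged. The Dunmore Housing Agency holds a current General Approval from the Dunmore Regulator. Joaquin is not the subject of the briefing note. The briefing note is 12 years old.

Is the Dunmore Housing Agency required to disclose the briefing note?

Exception (a) requires that the record contains personal medical information; but the briefing note contains only operational data, so (a) is unavailable.
Exception (b) fails — the number of pages in the record is 15, not under 13.
Exception (c) does not apply: the reportable unit count is 49, not less than 46.
Exception (d): the briefing note names a confidential informant; the briefing note was obtained under a confidentiality agreement — every condition holds. Under paragraphs (h)–(m): (h) would limit (d) — a current Category 6 Notice is held — but (i) sets (h) aside: (i) is triggered — the qualifying period is 65 days, under the 75 days limit. (j) applies (a current General Approval is held), but is overridden by (k): (k) is engaged — a current Standing Approval is held. (l) is engaged (the record's age is 12 years, meeting the 10 years threshold), but yields to (m): (m) operates against (l): a current General Notice is held. (d) remains available.

No — exception (d) applies; the Dunmore Housing Agency is not required to disclose the briefing note.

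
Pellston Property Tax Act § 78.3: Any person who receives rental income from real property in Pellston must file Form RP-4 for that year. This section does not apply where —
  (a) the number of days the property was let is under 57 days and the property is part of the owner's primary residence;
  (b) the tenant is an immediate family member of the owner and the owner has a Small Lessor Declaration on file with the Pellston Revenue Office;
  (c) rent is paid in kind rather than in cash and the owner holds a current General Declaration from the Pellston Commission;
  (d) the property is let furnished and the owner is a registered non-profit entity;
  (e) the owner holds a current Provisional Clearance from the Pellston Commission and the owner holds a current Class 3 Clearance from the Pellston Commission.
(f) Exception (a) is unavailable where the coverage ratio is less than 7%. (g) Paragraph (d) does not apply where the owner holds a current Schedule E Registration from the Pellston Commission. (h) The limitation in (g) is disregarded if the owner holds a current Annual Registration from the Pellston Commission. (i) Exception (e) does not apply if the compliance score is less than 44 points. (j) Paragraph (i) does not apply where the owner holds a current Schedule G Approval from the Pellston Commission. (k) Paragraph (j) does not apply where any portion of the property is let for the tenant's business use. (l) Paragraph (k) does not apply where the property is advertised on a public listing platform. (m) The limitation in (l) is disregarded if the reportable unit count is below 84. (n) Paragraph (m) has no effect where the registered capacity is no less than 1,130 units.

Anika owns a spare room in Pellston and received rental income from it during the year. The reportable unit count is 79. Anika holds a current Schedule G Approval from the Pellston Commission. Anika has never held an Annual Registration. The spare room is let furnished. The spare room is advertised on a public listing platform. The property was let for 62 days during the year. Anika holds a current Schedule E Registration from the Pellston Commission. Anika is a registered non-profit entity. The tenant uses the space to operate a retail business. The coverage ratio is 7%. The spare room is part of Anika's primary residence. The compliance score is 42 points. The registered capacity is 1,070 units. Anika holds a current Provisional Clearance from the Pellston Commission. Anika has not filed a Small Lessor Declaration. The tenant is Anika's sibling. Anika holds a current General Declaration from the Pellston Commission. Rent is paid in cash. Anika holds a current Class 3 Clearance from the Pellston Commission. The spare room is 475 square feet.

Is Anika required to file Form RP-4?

Exception (a) requires that the number of days the property was let is under 57 days; but the number of days the property was let is 62 days, not under 57 days, so (a) is unavailable.
Exception (b) requires that the owner has a Small Lessor Declaration on file with the Pellston Revenue Office; but no Small Lessor Declaration is on file, so (b) is unavailable.
Exception (c) fails — rent is paid in cash.
All of (d)'s requirements are met (the property is let furnished; Anika is a registered non-profit). However, paragraphs (g)–(h) must be considered: (g) applies — a current Schedule E Registration is held. (h) is inapplicable (no current Annual Registration is held), so (g) stands. Exception (d) does not apply.
All of (e)'s requirements are met (a current Provisional Clearance is held; a current Class 3 Clearance is held). However, paragraphs (i)–(n) must be considered: (i) operates against (e): the compliance score is 42 points, less than the 44 points limit. (j) would limit (i) — a current Schedule G Approval is held — but (k) sets (j) aside: (k) operates against (j): the space is let for business use. (l) would limit (k) — the property is publicly advertised — but (m) sets (l) aside: (m) is triggered — the reportable unit count is 79, below the 84 limit. (n) is not engaged (the registered capacity is 1,070 units, short of 1,130 units), so (m) stands. Exception (e) does not apply.
Every exception is unavailable, so the rule governs.

Yes — Anika must file Form RP-4.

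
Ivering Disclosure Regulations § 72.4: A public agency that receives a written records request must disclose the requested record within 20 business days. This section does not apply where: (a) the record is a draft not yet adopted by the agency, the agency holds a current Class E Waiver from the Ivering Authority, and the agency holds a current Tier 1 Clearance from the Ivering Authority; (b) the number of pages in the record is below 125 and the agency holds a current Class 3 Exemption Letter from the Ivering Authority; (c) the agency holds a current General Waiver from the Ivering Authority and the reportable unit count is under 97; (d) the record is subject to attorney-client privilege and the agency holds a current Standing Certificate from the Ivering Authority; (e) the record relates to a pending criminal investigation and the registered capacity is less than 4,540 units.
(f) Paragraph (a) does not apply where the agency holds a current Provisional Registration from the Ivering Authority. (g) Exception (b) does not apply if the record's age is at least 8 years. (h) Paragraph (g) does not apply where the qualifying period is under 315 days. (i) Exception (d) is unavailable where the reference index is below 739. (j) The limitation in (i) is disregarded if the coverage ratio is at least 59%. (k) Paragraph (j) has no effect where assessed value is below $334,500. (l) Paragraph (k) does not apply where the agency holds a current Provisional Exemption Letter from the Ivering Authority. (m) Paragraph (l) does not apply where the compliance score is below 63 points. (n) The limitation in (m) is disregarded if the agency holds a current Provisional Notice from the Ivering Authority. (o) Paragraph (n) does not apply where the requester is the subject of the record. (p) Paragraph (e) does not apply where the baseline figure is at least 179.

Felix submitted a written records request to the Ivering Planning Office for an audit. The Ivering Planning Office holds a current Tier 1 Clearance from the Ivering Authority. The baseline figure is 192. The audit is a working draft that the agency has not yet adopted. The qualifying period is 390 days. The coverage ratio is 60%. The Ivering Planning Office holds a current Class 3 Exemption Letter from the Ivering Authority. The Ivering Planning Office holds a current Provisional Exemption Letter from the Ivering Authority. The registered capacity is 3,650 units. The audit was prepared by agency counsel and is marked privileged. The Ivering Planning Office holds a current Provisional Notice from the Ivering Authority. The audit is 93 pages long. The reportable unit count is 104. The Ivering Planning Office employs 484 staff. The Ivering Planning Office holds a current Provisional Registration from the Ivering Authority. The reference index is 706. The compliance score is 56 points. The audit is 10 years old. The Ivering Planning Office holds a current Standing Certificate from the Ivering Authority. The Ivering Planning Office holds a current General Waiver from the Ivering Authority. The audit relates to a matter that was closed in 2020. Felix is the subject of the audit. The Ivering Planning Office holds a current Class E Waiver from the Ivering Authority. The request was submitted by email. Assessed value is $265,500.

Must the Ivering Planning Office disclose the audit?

All of (a)'s requirements are met (the audit is an unadopted draft; a current Class E Waiver is held; a current Tier 1 Clearance is held). Turning to paragraph (f): (f) operates against (a): a current Provisional Registration is held. Exception (a) does not apply.
Exception (b)'s conditions are all satisfied: the number of pages in the record is 93, below the 125 limit; a current Class 3 Exemption Letter is held. But applying paragraphs (g)–(h): (g) operates against (b): the record's age is 10 years, meeting the 8 years threshold. (h) does not operate here (the qualifying period is 390 days, not under 315 days), so (g) stands. (b) is therefore removed.
Exception (c) does not apply: the reportable unit count is 104, not under 97.
All of (d)'s requirements are met (the audit is privileged; a current Standing Certificate is held). However, paragraphs (i)–(o) must be considered: (i) operates against (d): the reference index is 706, below the 739 limit. (j) operates (the coverage ratio is 60%, meeting the 59% threshold), but is overridden by (k): (k) is engaged — assessed value is $265,500, below the $334,500 limit. (l) would limit (k) — a current Provisional Exemption Letter is held — but (m) sets (l) aside: (m) operates against (l): the compliance score is 56 points, below the 63 points limit. (n) is triggered (a current Provisional Notice is held), but is displaced by (o): (o) is engaged — Felix is the subject of the audit. Exception (d) does not apply.
Exception (e) does not apply: the audit relates to a closed matter.
None of the exceptions is available; § 72.4 applies in full.

Yes — the Ivering Planning Office must disclose the audit.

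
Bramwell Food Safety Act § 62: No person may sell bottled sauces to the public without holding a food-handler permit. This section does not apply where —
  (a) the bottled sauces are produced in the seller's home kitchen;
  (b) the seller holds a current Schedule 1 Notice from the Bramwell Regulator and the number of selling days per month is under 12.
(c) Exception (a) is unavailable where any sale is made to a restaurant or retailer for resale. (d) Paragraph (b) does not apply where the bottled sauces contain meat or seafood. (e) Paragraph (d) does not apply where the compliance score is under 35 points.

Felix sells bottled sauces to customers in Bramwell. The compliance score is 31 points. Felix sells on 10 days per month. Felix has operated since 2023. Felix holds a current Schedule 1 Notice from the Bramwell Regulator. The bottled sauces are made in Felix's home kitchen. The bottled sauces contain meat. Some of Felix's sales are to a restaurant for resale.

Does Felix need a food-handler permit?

No — exception (b) applies; Felix is not required to hold a food-handler permit.

Exception (a) is satisfied on its face — the bottled sauces are home-kitchen produced. Turning to paragraph (c): (c) applies — some sales are to a restaurant for resale. Exception (a) does not apply.
Exception (b): a current Schedule 1 Notice is held; the number of selling days per month is 10, under the 12 limit — every condition holds. Under paragraphs (d)–(e): (d) operates (the bottled sauces contain meat), but is overridden by (e): (e) operates against (d): the compliance score is 31 points, under the 35 points limit. So (b) applies.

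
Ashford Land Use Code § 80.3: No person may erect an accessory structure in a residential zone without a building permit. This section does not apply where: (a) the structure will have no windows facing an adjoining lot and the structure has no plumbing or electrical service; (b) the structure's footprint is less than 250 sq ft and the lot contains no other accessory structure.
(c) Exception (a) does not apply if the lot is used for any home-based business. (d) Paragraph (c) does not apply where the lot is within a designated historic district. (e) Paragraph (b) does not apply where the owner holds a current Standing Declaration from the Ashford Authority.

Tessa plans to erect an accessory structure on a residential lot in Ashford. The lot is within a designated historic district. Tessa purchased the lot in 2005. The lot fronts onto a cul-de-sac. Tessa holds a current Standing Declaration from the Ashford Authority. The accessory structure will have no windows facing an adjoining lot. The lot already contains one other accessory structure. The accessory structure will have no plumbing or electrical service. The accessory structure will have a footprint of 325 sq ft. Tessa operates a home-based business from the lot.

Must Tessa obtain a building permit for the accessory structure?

Exception (a) is satisfied on its face — no windows face an adjoining lot; there is no plumbing or electrical service. Considering the limiting provisions: (c) is triggered (a home-based business operates on the lot), but is set aside by (d): (d) operates against (c): the lot is in a historic district. (a) remains available.
Exception (b) does not apply: the structure's footprint is 325 sq ft, not less than 250 sq ft.

No — exception (a) applies; Tessa does not need a building permit.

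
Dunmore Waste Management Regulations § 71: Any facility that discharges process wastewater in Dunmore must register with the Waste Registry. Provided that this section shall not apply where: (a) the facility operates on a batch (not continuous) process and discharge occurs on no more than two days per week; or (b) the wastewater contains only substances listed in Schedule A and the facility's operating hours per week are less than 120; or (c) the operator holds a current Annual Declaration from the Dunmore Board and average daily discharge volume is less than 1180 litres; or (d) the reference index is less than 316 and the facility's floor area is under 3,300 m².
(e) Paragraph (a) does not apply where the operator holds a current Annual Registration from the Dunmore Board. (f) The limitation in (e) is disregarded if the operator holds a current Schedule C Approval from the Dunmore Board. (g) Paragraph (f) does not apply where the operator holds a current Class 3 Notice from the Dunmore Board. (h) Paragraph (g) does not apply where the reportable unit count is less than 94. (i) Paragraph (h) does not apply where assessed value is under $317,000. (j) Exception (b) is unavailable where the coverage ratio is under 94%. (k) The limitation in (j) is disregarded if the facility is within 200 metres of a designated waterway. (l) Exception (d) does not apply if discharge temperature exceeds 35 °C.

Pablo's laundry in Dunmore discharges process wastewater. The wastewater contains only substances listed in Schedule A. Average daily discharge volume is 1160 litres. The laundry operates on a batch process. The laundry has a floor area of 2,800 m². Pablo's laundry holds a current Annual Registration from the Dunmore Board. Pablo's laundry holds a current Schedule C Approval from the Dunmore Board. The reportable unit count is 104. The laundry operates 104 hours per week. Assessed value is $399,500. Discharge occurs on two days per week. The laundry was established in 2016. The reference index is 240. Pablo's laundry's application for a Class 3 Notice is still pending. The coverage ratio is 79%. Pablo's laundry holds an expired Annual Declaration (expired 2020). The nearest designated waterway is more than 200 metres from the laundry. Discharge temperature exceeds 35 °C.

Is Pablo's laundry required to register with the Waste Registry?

No — exception (a) applies; Pablo's laundry is not required to register with the Waste Registry.

Exception (a)'s conditions are all satisfied: the facility operates on a batch process; discharge occurs on no more than two days per week. Under paragraphs (e)–(i): (e) is triggered (a current Annual Registration is held), but is displaced by (f): (f) operates — a current Schedule C Approval is held. (g), which would lift (f), is not engaged — no current Class 3 Notice is held. So (a) applies.
Exception (b)'s conditions are all satisfied: the wastewater is Schedule-A-only; the facility's operating hours per week are 104, less than the 120 limit. But: (j) operates against (b): the coverage ratio is 79%, under the 94% limit. (k) is not triggered (the laundry is more than 200 m from any designated waterway), so (j) stands. So (b) is unavailable.
Exception (c) does not apply: the Annual Declaration is not current.
Exception (d) is satisfied on its face — the reference index is 240, less than the 316 limit; the facility's floor area is 2,800 m², under the 3,300 m² limit. But: (l) is engaged — discharge temperature exceeds 35 °C. Exception (d) does not apply.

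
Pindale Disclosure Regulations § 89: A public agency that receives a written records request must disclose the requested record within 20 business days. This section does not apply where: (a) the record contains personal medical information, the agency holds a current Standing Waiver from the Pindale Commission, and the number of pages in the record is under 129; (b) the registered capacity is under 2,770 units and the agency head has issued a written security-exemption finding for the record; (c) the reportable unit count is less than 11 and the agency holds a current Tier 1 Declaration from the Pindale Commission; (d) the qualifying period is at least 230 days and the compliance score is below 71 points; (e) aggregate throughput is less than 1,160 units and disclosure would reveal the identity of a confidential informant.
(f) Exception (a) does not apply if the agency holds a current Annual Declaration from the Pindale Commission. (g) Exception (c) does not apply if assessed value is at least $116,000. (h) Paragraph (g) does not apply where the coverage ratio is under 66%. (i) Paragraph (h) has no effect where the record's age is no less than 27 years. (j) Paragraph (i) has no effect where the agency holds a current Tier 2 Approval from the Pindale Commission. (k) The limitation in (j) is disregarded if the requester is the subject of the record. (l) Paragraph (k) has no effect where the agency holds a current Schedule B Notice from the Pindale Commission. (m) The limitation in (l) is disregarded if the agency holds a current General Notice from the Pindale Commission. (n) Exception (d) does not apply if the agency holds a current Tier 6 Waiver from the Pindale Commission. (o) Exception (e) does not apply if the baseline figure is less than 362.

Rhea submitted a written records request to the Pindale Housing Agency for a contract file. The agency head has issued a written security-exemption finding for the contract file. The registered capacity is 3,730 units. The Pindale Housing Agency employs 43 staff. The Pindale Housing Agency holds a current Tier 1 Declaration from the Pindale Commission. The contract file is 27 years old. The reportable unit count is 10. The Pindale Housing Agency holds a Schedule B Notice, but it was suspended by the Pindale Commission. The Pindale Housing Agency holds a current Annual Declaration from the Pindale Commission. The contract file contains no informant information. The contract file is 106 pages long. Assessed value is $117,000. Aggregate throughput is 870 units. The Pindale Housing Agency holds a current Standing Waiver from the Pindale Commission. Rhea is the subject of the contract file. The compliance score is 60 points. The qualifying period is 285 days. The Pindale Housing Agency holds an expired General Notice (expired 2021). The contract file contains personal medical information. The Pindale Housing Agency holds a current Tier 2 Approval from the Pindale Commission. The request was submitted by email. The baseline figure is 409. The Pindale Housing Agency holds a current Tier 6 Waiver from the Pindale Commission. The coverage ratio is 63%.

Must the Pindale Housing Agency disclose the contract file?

Yes — the Pindale Housing Agency must disclose the contract file.

Exception (a)'s conditions are all satisfied: the contract file contains personal medical information; a current Standing Waiver is held; the number of pages in the record is 106, under the 129 limit. But: (f) applies — a current Annual Declaration is held. So (a) is unavailable.
Exception (b) does not apply: the registered capacity is 3,730 units, not under 2,770 units.
Exception (c)'s conditions are all satisfied: the reportable unit count is 10, less than the 11 limit; a current Tier 1 Declaration is held. But: (g) is engaged — assessed value is $117,000, meeting the $116,000 threshold. (h) would limit (g) — the coverage ratio is 63%, under the 66% limit — but (i) sets (h) aside: (i) operates against (h): the record's age is 27 years, meeting the 27 years threshold. (j) would limit (i) — a current Tier 2 Approval is held — but (k) sets (j) aside: (k) is triggered — Rhea is the subject of the contract file. (l), which would lift (k), does not operate here — the Schedule B Notice is not current. Exception (c) does not apply.
All of (d)'s requirements are met (the qualifying period is 285 days, meeting the 230 days threshold; the compliance score is 60 points, below the 71 points limit). However, paragraph (n) must be considered: (n) operates against (d): a current Tier 6 Waiver is held. (d) is therefore removed.
Exception (e) does not apply: the contract file contains no informant information.
No exception applies. The general rule governs.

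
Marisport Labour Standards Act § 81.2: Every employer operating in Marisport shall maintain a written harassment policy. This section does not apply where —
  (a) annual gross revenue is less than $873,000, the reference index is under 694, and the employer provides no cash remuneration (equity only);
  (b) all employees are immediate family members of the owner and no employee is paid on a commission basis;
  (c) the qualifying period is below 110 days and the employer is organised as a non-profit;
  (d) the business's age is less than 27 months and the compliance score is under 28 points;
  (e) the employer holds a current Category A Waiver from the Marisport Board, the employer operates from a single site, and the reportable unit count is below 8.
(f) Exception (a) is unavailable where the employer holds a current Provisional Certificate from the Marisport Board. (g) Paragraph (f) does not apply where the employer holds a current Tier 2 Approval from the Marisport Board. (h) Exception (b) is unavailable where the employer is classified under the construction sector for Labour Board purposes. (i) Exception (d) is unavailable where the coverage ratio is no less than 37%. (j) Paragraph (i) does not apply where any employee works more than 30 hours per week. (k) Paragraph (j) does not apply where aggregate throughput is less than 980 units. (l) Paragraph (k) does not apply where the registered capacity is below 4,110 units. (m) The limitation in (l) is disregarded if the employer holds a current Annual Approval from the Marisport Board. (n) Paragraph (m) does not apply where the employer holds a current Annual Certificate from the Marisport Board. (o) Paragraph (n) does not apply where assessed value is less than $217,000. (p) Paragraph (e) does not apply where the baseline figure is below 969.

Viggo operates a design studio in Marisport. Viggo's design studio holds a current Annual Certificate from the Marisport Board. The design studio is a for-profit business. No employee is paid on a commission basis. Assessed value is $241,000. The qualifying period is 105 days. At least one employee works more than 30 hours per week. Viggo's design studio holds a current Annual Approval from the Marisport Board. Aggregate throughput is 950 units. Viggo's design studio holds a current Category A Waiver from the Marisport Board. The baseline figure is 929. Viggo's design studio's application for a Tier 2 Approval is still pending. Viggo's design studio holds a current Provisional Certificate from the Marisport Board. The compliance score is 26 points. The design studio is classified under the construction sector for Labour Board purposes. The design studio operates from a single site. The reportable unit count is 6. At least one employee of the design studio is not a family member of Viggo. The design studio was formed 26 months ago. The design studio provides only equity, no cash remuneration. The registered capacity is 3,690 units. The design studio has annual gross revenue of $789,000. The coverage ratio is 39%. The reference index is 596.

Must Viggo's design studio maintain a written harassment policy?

No — exception (d) applies; Viggo's design studio is not required to maintain a written harassment policy.

Exception (a): annual gross revenue is $789,000, less than the $873,000 limit; the reference index is 596, under the 694 limit; remuneration is equity-only — every condition holds. Turning to paragraphs (f)–(g): (f) operates against (a): a current Provisional Certificate is held. (g), which would lift (f), is not triggered — the Tier 2 Approval is not current. (a) is therefore removed.
Exception (b) does not apply: at least one employee is not a family member.
Exception (c) requires that the employer is organised as a non-profit; but the employer is for-profit, so (c) is unavailable.
Exception (d): the business's age is 26 months, less than the 27 months limit; the compliance score is 26 points, under the 28 points limit — every condition holds. Considering the limiting provisions: (i) would limit (d) — the coverage ratio is 39%, meeting the 37% threshold — but (j) sets (i) aside: (j) operates — at least one employee exceeds 30 hours/week. (k) is triggered (aggregate throughput is 950 units, less than the 980 units limit), but is set aside by (l): (l) operates against (k): the registered capacity is 3,690 units, below the 4,110 units limit. (m) would limit (l) — a current Annual Approval is held — but (n) sets (m) aside: (n) applies — a current Annual Certificate is held. (o), which would lift (n), is inapplicable — assessed value is $241,000, not less than $217,000. (d) remains available.
Exception (e) is satisfied on its face — a current Category A Waiver is held; the employer operates from a single site; the reportable unit count is 6, below the 8 limit. But: (p) is triggered — the baseline figure is 929, below the 969 limit. So (e) is unavailable.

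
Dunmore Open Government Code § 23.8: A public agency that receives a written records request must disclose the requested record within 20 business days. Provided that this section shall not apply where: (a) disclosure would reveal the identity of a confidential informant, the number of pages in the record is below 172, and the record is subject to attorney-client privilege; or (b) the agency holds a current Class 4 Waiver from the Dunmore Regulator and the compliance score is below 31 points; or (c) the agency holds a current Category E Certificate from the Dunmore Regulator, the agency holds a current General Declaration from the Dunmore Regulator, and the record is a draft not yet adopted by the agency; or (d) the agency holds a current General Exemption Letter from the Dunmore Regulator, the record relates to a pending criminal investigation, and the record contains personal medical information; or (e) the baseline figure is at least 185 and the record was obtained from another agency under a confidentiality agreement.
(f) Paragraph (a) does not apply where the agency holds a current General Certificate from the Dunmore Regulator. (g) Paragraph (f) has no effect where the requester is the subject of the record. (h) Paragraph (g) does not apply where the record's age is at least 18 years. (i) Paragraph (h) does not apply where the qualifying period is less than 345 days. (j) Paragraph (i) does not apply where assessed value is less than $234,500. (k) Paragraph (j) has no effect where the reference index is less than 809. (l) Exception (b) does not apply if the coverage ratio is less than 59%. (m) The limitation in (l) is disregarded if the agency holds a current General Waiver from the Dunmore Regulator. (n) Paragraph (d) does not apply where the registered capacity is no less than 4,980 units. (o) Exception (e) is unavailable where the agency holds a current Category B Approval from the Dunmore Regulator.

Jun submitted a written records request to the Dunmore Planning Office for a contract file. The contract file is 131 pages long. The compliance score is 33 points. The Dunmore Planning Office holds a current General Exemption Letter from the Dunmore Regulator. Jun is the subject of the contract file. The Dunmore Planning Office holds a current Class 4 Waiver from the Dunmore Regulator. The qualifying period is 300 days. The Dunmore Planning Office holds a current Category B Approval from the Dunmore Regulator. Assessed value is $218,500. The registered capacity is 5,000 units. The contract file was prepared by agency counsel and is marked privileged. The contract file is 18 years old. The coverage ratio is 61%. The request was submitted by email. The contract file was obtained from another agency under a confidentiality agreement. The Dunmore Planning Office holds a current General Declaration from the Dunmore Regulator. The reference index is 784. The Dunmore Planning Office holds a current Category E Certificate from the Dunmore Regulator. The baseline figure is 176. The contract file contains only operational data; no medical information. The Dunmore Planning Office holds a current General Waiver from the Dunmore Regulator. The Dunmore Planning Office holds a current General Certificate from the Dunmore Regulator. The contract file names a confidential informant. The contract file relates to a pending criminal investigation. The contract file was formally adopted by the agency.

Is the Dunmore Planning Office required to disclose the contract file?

No — exception (a) applies; the Dunmore Planning Office is not required to disclose the contract file.

All of (a)'s requirements are met (the contract file names a confidential informant; the number of pages in the record is 131, below the 172 limit; the contract file is privileged). Under paragraphs (f)–(k): (f) would limit (a) — a current General Certificate is held — but (g) sets (f) aside: (g) operates against (f): Jun is the subject of the contract file. (h) would limit (g) — the record's age is 18 years, meeting the 18 years threshold — but (i) sets (h) aside: (i) operates against (h): the qualifying period is 300 days, less than the 345 days limit. (j) would limit (i) — assessed value is $218,500, less than the $234,500 limit — but (k) sets (j) aside: (k) operates against (j): the reference index is 784, less than the 809 limit. (a) remains available.
Exception (b) requires that the compliance score is below 31 points; but the compliance score is 33 points, not below 31 points, so (b) is unavailable.
Exception (c) does not apply: the contract file has been formally adopted.
Exception (d) fails — the contract file contains only operational data.
Exception (e) fails — the baseline figure is 176, short of 185.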